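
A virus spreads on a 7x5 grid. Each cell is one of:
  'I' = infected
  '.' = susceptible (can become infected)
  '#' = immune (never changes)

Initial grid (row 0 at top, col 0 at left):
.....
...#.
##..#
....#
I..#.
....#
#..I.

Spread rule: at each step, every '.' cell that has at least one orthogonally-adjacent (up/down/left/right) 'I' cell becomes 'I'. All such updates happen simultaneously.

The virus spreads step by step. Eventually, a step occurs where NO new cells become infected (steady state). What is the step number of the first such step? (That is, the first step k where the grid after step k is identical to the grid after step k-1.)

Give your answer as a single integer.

Answer: 10

Derivation:
Step 0 (initial): 2 infected
Step 1: +6 new -> 8 infected
Step 2: +5 new -> 13 infected
Step 3: +1 new -> 14 infected
Step 4: +2 new -> 16 infected
Step 5: +2 new -> 18 infected
Step 6: +2 new -> 20 infected
Step 7: +3 new -> 23 infected
Step 8: +2 new -> 25 infected
Step 9: +1 new -> 26 infected
Step 10: +0 new -> 26 infected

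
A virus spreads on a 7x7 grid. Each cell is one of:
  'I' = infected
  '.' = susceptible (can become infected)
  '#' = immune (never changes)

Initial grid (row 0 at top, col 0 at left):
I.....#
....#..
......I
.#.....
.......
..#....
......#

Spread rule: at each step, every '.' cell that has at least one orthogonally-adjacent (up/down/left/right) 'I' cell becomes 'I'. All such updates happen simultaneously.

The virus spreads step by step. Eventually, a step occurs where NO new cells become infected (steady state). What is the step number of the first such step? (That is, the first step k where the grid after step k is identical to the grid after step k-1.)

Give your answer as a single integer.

Answer: 9

Derivation:
Step 0 (initial): 2 infected
Step 1: +5 new -> 7 infected
Step 2: +7 new -> 14 infected
Step 3: +9 new -> 23 infected
Step 4: +7 new -> 30 infected
Step 5: +6 new -> 36 infected
Step 6: +5 new -> 41 infected
Step 7: +2 new -> 43 infected
Step 8: +1 new -> 44 infected
Step 9: +0 new -> 44 infected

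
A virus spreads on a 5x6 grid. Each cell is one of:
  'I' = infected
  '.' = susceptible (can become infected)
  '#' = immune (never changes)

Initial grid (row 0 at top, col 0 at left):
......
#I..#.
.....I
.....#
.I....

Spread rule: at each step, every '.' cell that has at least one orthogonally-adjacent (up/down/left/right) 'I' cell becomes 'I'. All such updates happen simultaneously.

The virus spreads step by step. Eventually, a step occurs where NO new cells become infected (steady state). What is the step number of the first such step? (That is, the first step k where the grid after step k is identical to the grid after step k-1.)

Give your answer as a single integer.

Step 0 (initial): 3 infected
Step 1: +8 new -> 11 infected
Step 2: +11 new -> 22 infected
Step 3: +4 new -> 26 infected
Step 4: +1 new -> 27 infected
Step 5: +0 new -> 27 infected

Answer: 5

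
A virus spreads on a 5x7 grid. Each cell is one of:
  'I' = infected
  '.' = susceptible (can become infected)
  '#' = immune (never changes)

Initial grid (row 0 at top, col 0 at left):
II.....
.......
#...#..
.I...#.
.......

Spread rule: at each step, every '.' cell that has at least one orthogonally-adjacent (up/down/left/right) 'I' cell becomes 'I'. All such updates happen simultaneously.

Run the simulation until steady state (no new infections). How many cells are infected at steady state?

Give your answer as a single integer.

Answer: 32

Derivation:
Step 0 (initial): 3 infected
Step 1: +7 new -> 10 infected
Step 2: +6 new -> 16 infected
Step 3: +5 new -> 21 infected
Step 4: +3 new -> 24 infected
Step 5: +3 new -> 27 infected
Step 6: +3 new -> 30 infected
Step 7: +2 new -> 32 infected
Step 8: +0 new -> 32 infected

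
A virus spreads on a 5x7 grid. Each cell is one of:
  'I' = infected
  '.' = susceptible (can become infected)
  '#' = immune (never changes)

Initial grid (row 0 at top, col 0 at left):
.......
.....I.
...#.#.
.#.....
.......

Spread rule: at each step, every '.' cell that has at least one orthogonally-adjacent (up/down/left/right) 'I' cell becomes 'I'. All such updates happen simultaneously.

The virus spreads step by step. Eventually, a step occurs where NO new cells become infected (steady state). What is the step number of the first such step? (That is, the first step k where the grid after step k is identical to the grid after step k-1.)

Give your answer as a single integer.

Answer: 9

Derivation:
Step 0 (initial): 1 infected
Step 1: +3 new -> 4 infected
Step 2: +5 new -> 9 infected
Step 3: +4 new -> 13 infected
Step 4: +7 new -> 20 infected
Step 5: +6 new -> 26 infected
Step 6: +3 new -> 29 infected
Step 7: +2 new -> 31 infected
Step 8: +1 new -> 32 infected
Step 9: +0 new -> 32 infected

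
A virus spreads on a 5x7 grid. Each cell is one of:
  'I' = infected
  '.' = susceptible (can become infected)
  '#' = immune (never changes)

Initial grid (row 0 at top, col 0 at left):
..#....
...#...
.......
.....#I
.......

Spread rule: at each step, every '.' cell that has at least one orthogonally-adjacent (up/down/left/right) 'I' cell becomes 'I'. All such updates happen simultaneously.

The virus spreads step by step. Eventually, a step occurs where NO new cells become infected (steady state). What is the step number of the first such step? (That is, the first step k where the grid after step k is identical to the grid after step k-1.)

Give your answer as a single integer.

Step 0 (initial): 1 infected
Step 1: +2 new -> 3 infected
Step 2: +3 new -> 6 infected
Step 3: +4 new -> 10 infected
Step 4: +5 new -> 15 infected
Step 5: +4 new -> 19 infected
Step 6: +5 new -> 24 infected
Step 7: +4 new -> 28 infected
Step 8: +3 new -> 31 infected
Step 9: +1 new -> 32 infected
Step 10: +0 new -> 32 infected

Answer: 10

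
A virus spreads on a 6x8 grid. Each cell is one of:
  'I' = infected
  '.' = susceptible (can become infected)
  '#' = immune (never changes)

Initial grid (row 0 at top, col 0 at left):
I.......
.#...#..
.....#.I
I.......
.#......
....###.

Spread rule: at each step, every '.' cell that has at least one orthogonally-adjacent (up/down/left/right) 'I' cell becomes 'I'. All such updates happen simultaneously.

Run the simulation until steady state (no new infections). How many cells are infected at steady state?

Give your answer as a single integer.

Step 0 (initial): 3 infected
Step 1: +8 new -> 11 infected
Step 2: +8 new -> 19 infected
Step 3: +10 new -> 29 infected
Step 4: +8 new -> 37 infected
Step 5: +4 new -> 41 infected
Step 6: +0 new -> 41 infected

Answer: 41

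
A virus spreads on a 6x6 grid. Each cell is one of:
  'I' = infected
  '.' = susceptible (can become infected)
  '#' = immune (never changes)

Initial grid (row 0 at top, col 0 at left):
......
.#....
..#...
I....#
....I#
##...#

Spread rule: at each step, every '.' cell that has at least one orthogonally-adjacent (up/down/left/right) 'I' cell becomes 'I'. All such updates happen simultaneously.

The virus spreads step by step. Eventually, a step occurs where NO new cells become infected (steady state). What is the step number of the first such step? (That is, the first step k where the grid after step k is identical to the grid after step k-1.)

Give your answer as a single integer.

Step 0 (initial): 2 infected
Step 1: +6 new -> 8 infected
Step 2: +8 new -> 16 infected
Step 3: +5 new -> 21 infected
Step 4: +4 new -> 25 infected
Step 5: +4 new -> 29 infected
Step 6: +0 new -> 29 infected

Answer: 6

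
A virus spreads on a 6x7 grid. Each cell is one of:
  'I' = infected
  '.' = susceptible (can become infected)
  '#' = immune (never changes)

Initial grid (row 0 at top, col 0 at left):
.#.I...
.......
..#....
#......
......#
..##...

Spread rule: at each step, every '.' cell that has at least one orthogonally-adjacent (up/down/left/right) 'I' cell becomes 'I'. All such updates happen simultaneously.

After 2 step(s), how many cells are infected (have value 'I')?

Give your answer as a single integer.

Step 0 (initial): 1 infected
Step 1: +3 new -> 4 infected
Step 2: +4 new -> 8 infected

Answer: 8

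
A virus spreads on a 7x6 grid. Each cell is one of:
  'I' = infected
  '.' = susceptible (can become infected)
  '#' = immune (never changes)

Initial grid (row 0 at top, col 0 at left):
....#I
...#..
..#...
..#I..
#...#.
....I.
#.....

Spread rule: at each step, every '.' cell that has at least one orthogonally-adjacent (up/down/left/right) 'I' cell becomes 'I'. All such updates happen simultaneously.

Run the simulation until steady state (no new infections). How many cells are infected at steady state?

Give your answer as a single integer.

Answer: 35

Derivation:
Step 0 (initial): 3 infected
Step 1: +7 new -> 10 infected
Step 2: +9 new -> 19 infected
Step 3: +3 new -> 22 infected
Step 4: +3 new -> 25 infected
Step 5: +2 new -> 27 infected
Step 6: +2 new -> 29 infected
Step 7: +3 new -> 32 infected
Step 8: +2 new -> 34 infected
Step 9: +1 new -> 35 infected
Step 10: +0 new -> 35 infected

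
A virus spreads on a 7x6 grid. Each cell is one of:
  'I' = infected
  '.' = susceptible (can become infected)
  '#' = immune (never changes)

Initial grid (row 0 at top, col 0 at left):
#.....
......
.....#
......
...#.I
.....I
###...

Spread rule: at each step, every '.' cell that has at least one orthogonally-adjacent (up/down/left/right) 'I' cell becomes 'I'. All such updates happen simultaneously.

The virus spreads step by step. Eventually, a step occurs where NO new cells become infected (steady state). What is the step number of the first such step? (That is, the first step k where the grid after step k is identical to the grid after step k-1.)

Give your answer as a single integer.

Step 0 (initial): 2 infected
Step 1: +4 new -> 6 infected
Step 2: +3 new -> 9 infected
Step 3: +4 new -> 13 infected
Step 4: +5 new -> 18 infected
Step 5: +7 new -> 25 infected
Step 6: +6 new -> 31 infected
Step 7: +3 new -> 34 infected
Step 8: +2 new -> 36 infected
Step 9: +0 new -> 36 infected

Answer: 9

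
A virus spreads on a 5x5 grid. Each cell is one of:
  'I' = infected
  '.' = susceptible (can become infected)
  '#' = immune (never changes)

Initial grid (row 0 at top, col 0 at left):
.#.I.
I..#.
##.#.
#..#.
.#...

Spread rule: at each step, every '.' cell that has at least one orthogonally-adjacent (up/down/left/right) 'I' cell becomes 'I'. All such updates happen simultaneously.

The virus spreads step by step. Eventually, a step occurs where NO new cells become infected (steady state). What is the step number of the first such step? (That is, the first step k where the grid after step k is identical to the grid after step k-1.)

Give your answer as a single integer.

Answer: 7

Derivation:
Step 0 (initial): 2 infected
Step 1: +4 new -> 6 infected
Step 2: +2 new -> 8 infected
Step 3: +2 new -> 10 infected
Step 4: +2 new -> 12 infected
Step 5: +3 new -> 15 infected
Step 6: +1 new -> 16 infected
Step 7: +0 new -> 16 infected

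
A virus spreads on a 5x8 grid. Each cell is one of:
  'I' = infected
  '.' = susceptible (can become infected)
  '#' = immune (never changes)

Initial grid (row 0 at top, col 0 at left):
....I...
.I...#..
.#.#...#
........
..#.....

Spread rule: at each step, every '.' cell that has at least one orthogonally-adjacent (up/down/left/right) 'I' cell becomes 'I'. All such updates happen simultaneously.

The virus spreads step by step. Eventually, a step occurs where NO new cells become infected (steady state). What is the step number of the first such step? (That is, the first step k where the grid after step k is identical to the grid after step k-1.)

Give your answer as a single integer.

Answer: 8

Derivation:
Step 0 (initial): 2 infected
Step 1: +6 new -> 8 infected
Step 2: +7 new -> 15 infected
Step 3: +6 new -> 21 infected
Step 4: +7 new -> 28 infected
Step 5: +4 new -> 32 infected
Step 6: +2 new -> 34 infected
Step 7: +1 new -> 35 infected
Step 8: +0 new -> 35 infected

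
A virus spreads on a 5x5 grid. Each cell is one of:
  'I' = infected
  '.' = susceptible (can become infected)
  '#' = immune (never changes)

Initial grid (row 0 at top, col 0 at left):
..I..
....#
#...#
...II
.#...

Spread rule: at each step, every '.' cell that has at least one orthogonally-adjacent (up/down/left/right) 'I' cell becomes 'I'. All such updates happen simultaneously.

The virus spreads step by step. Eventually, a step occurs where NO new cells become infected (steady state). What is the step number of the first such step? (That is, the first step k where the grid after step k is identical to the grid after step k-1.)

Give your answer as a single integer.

Answer: 5

Derivation:
Step 0 (initial): 3 infected
Step 1: +7 new -> 10 infected
Step 2: +7 new -> 17 infected
Step 3: +3 new -> 20 infected
Step 4: +1 new -> 21 infected
Step 5: +0 new -> 21 infected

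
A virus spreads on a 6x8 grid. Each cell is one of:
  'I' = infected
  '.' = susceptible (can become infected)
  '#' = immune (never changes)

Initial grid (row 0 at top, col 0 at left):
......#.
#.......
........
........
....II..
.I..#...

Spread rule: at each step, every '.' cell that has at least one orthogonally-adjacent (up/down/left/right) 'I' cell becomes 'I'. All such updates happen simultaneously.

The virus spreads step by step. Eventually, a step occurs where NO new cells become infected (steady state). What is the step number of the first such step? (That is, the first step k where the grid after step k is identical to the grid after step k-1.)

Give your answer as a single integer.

Step 0 (initial): 3 infected
Step 1: +8 new -> 11 infected
Step 2: +10 new -> 21 infected
Step 3: +9 new -> 30 infected
Step 4: +8 new -> 38 infected
Step 5: +4 new -> 42 infected
Step 6: +3 new -> 45 infected
Step 7: +0 new -> 45 infected

Answer: 7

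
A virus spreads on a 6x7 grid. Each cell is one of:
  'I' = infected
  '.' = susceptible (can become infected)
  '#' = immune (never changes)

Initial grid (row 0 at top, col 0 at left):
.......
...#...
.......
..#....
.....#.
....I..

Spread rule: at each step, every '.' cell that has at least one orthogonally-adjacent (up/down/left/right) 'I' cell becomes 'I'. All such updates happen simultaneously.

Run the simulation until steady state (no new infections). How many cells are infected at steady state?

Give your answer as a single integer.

Answer: 39

Derivation:
Step 0 (initial): 1 infected
Step 1: +3 new -> 4 infected
Step 2: +4 new -> 8 infected
Step 3: +6 new -> 14 infected
Step 4: +6 new -> 20 infected
Step 5: +6 new -> 26 infected
Step 6: +6 new -> 32 infected
Step 7: +4 new -> 36 infected
Step 8: +2 new -> 38 infected
Step 9: +1 new -> 39 infected
Step 10: +0 new -> 39 infected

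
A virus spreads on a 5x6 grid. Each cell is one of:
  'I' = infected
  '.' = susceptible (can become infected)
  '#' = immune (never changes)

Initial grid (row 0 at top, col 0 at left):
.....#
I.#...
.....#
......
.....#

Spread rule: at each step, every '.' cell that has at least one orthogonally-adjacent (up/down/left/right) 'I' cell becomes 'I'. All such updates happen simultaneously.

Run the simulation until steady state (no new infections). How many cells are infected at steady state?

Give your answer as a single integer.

Step 0 (initial): 1 infected
Step 1: +3 new -> 4 infected
Step 2: +3 new -> 7 infected
Step 3: +4 new -> 11 infected
Step 4: +4 new -> 15 infected
Step 5: +5 new -> 20 infected
Step 6: +3 new -> 23 infected
Step 7: +3 new -> 26 infected
Step 8: +0 new -> 26 infected

Answer: 26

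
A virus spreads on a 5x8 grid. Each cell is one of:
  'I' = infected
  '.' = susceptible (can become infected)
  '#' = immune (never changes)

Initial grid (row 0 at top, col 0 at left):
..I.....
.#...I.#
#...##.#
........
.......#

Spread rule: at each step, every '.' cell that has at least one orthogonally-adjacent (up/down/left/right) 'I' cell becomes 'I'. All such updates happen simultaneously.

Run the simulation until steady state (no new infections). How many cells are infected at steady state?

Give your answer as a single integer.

Answer: 33

Derivation:
Step 0 (initial): 2 infected
Step 1: +6 new -> 8 infected
Step 2: +6 new -> 14 infected
Step 3: +6 new -> 20 infected
Step 4: +6 new -> 26 infected
Step 5: +5 new -> 31 infected
Step 6: +2 new -> 33 infected
Step 7: +0 new -> 33 infected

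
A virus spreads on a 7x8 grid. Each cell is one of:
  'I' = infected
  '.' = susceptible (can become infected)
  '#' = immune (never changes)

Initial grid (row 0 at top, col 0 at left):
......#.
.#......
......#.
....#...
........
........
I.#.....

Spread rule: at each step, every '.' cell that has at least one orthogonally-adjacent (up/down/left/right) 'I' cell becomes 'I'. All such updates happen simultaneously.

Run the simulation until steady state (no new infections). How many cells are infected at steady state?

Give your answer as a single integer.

Step 0 (initial): 1 infected
Step 1: +2 new -> 3 infected
Step 2: +2 new -> 5 infected
Step 3: +3 new -> 8 infected
Step 4: +4 new -> 12 infected
Step 5: +6 new -> 18 infected
Step 6: +6 new -> 24 infected
Step 7: +6 new -> 30 infected
Step 8: +7 new -> 37 infected
Step 9: +6 new -> 43 infected
Step 10: +3 new -> 46 infected
Step 11: +3 new -> 49 infected
Step 12: +1 new -> 50 infected
Step 13: +1 new -> 51 infected
Step 14: +0 new -> 51 infected

Answer: 51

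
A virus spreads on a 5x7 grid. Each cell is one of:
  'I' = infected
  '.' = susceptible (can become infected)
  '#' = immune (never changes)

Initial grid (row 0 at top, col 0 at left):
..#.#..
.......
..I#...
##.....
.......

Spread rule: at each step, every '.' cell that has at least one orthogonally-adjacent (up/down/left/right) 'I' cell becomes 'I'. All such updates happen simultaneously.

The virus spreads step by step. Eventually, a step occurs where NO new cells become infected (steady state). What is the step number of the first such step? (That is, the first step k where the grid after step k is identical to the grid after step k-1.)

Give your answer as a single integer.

Answer: 7

Derivation:
Step 0 (initial): 1 infected
Step 1: +3 new -> 4 infected
Step 2: +5 new -> 9 infected
Step 3: +7 new -> 16 infected
Step 4: +6 new -> 22 infected
Step 5: +5 new -> 27 infected
Step 6: +3 new -> 30 infected
Step 7: +0 new -> 30 infected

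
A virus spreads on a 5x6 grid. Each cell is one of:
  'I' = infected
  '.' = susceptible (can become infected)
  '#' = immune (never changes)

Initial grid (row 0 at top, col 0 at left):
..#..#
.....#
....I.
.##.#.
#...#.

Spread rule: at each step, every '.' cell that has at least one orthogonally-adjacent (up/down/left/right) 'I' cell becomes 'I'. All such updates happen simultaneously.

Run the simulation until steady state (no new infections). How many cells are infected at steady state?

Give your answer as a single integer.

Answer: 22

Derivation:
Step 0 (initial): 1 infected
Step 1: +3 new -> 4 infected
Step 2: +5 new -> 9 infected
Step 3: +5 new -> 14 infected
Step 4: +3 new -> 17 infected
Step 5: +4 new -> 21 infected
Step 6: +1 new -> 22 infected
Step 7: +0 new -> 22 infected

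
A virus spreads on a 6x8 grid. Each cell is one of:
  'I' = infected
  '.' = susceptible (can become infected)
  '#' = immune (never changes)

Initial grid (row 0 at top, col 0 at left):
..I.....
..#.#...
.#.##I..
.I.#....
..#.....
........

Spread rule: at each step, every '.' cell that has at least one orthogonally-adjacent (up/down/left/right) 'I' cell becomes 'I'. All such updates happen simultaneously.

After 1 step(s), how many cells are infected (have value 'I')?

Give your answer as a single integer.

Step 0 (initial): 3 infected
Step 1: +8 new -> 11 infected

Answer: 11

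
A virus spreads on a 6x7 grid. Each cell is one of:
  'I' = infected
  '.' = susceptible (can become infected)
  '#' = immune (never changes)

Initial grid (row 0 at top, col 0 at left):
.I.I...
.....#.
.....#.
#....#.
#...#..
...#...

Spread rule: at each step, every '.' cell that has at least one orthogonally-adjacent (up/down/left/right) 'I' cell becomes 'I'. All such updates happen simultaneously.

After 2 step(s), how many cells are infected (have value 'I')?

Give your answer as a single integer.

Step 0 (initial): 2 infected
Step 1: +5 new -> 7 infected
Step 2: +6 new -> 13 infected

Answer: 13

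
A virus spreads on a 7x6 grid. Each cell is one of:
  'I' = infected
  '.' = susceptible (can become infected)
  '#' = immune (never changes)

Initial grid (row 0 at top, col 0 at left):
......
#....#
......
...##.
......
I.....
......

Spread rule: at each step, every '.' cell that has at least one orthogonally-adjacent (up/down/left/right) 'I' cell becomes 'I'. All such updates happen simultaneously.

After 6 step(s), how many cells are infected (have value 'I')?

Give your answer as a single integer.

Step 0 (initial): 1 infected
Step 1: +3 new -> 4 infected
Step 2: +4 new -> 8 infected
Step 3: +5 new -> 13 infected
Step 4: +5 new -> 18 infected
Step 5: +5 new -> 23 infected
Step 6: +5 new -> 28 infected

Answer: 28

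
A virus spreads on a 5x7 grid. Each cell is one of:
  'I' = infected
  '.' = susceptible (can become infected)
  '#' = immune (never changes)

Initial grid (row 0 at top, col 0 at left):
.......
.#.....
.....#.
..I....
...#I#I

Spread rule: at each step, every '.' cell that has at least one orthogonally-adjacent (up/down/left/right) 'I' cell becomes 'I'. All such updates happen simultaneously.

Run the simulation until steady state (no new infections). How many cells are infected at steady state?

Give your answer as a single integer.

Answer: 31

Derivation:
Step 0 (initial): 3 infected
Step 1: +6 new -> 9 infected
Step 2: +8 new -> 17 infected
Step 3: +6 new -> 23 infected
Step 4: +6 new -> 29 infected
Step 5: +2 new -> 31 infected
Step 6: +0 new -> 31 infected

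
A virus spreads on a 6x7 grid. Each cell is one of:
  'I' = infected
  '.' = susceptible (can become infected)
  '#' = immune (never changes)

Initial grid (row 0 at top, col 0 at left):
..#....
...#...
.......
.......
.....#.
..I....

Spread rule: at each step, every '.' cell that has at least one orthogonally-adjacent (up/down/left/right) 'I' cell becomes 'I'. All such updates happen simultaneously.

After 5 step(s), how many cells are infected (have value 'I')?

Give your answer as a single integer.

Answer: 26

Derivation:
Step 0 (initial): 1 infected
Step 1: +3 new -> 4 infected
Step 2: +5 new -> 9 infected
Step 3: +6 new -> 15 infected
Step 4: +6 new -> 21 infected
Step 5: +5 new -> 26 infected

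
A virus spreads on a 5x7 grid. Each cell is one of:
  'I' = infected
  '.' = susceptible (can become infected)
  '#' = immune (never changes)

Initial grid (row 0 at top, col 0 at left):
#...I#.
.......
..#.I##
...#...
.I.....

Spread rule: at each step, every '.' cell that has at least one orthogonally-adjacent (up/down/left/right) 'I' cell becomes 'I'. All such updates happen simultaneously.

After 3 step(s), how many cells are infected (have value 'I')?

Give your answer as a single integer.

Answer: 26

Derivation:
Step 0 (initial): 3 infected
Step 1: +7 new -> 10 infected
Step 2: +9 new -> 19 infected
Step 3: +7 new -> 26 infected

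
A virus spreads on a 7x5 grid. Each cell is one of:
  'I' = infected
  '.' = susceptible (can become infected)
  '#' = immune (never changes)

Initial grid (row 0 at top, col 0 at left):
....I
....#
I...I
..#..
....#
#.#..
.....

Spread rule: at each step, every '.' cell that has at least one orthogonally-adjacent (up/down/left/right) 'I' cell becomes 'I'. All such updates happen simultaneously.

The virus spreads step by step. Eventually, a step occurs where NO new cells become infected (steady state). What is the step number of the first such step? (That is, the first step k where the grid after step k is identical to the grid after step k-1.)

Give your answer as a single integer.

Step 0 (initial): 3 infected
Step 1: +6 new -> 9 infected
Step 2: +8 new -> 17 infected
Step 3: +4 new -> 21 infected
Step 4: +3 new -> 24 infected
Step 5: +3 new -> 27 infected
Step 6: +3 new -> 30 infected
Step 7: +0 new -> 30 infected

Answer: 7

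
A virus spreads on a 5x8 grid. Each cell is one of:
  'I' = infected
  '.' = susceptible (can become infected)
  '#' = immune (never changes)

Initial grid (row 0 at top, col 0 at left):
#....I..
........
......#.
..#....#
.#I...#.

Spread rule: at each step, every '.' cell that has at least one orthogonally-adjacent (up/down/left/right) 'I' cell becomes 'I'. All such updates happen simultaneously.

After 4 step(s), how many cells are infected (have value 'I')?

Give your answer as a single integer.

Answer: 26

Derivation:
Step 0 (initial): 2 infected
Step 1: +4 new -> 6 infected
Step 2: +7 new -> 13 infected
Step 3: +8 new -> 21 infected
Step 4: +5 new -> 26 infected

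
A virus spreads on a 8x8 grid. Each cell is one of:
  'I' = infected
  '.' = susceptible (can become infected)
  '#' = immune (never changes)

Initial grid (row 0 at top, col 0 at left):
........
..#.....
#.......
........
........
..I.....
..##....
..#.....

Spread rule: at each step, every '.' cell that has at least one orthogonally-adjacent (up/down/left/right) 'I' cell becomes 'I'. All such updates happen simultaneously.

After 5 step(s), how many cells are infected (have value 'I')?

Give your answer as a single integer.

Answer: 37

Derivation:
Step 0 (initial): 1 infected
Step 1: +3 new -> 4 infected
Step 2: +6 new -> 10 infected
Step 3: +9 new -> 19 infected
Step 4: +9 new -> 28 infected
Step 5: +9 new -> 37 infected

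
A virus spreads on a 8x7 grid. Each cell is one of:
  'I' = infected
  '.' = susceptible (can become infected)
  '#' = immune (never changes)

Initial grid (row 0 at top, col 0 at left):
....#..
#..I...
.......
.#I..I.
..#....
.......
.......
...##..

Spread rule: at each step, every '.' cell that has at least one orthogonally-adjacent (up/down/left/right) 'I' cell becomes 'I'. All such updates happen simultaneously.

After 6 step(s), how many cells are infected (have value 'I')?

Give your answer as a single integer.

Step 0 (initial): 3 infected
Step 1: +10 new -> 13 infected
Step 2: +10 new -> 23 infected
Step 3: +8 new -> 31 infected
Step 4: +8 new -> 39 infected
Step 5: +4 new -> 43 infected
Step 6: +4 new -> 47 infected

Answer: 47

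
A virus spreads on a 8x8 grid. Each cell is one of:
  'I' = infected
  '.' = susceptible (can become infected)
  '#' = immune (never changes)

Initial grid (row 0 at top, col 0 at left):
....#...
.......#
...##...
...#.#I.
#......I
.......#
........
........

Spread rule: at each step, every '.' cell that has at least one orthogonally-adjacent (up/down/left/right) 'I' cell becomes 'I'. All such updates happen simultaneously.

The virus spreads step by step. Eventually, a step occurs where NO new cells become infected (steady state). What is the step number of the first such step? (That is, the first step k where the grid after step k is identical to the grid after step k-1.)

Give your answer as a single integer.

Step 0 (initial): 2 infected
Step 1: +3 new -> 5 infected
Step 2: +5 new -> 10 infected
Step 3: +5 new -> 15 infected
Step 4: +9 new -> 24 infected
Step 5: +6 new -> 30 infected
Step 6: +7 new -> 37 infected
Step 7: +7 new -> 44 infected
Step 8: +7 new -> 51 infected
Step 9: +4 new -> 55 infected
Step 10: +1 new -> 56 infected
Step 11: +0 new -> 56 infected

Answer: 11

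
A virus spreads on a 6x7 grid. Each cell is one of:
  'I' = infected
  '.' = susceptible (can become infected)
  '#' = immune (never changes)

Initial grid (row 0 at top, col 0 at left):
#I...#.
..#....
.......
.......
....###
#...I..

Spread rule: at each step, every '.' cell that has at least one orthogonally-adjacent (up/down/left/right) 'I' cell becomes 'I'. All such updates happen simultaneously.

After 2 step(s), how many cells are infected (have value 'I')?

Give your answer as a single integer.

Answer: 12

Derivation:
Step 0 (initial): 2 infected
Step 1: +4 new -> 6 infected
Step 2: +6 new -> 12 infected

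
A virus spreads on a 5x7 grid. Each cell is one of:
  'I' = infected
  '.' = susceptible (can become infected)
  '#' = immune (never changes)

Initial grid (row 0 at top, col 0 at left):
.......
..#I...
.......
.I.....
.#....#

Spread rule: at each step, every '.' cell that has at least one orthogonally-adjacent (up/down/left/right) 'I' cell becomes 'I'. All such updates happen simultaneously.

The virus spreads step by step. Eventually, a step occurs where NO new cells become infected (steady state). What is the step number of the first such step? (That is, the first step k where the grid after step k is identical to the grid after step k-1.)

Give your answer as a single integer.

Step 0 (initial): 2 infected
Step 1: +6 new -> 8 infected
Step 2: +10 new -> 18 infected
Step 3: +7 new -> 25 infected
Step 4: +5 new -> 30 infected
Step 5: +2 new -> 32 infected
Step 6: +0 new -> 32 infected

Answer: 6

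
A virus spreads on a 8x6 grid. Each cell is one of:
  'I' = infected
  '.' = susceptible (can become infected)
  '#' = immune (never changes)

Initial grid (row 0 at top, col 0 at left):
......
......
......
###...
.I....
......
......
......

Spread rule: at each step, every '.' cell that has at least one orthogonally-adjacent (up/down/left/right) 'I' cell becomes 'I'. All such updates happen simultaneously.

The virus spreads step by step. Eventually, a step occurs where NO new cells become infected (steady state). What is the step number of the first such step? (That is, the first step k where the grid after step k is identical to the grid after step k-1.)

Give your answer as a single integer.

Step 0 (initial): 1 infected
Step 1: +3 new -> 4 infected
Step 2: +4 new -> 8 infected
Step 3: +6 new -> 14 infected
Step 4: +7 new -> 21 infected
Step 5: +7 new -> 28 infected
Step 6: +7 new -> 35 infected
Step 7: +6 new -> 41 infected
Step 8: +3 new -> 44 infected
Step 9: +1 new -> 45 infected
Step 10: +0 new -> 45 infected

Answer: 10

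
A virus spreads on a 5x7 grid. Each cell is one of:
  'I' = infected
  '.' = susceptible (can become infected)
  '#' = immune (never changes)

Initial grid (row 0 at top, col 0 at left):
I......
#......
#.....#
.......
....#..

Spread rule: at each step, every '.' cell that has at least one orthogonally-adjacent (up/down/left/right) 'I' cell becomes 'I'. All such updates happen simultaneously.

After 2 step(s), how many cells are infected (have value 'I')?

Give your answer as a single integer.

Step 0 (initial): 1 infected
Step 1: +1 new -> 2 infected
Step 2: +2 new -> 4 infected

Answer: 4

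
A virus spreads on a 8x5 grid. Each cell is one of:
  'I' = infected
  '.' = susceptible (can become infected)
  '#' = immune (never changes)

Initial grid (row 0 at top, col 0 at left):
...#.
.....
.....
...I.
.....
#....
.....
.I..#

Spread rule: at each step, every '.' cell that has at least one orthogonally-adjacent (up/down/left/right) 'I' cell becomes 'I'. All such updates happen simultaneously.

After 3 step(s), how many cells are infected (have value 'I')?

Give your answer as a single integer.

Answer: 28

Derivation:
Step 0 (initial): 2 infected
Step 1: +7 new -> 9 infected
Step 2: +11 new -> 20 infected
Step 3: +8 new -> 28 infected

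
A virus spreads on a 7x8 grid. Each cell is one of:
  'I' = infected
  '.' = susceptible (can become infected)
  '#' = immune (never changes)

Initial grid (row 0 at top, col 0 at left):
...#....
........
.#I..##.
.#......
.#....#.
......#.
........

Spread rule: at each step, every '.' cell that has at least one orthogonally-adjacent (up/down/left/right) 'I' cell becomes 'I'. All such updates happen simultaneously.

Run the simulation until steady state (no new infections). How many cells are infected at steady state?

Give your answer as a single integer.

Step 0 (initial): 1 infected
Step 1: +3 new -> 4 infected
Step 2: +6 new -> 10 infected
Step 3: +6 new -> 16 infected
Step 4: +9 new -> 25 infected
Step 5: +9 new -> 34 infected
Step 6: +7 new -> 41 infected
Step 7: +4 new -> 45 infected
Step 8: +2 new -> 47 infected
Step 9: +1 new -> 48 infected
Step 10: +0 new -> 48 infected

Answer: 48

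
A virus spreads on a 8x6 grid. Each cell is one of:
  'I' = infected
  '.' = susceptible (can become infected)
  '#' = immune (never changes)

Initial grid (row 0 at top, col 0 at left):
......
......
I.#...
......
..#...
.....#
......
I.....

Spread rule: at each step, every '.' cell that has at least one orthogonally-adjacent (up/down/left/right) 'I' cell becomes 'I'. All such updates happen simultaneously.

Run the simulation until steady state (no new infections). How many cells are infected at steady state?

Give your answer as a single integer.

Step 0 (initial): 2 infected
Step 1: +5 new -> 7 infected
Step 2: +7 new -> 14 infected
Step 3: +7 new -> 21 infected
Step 4: +6 new -> 27 infected
Step 5: +8 new -> 35 infected
Step 6: +7 new -> 42 infected
Step 7: +3 new -> 45 infected
Step 8: +0 new -> 45 infected

Answer: 45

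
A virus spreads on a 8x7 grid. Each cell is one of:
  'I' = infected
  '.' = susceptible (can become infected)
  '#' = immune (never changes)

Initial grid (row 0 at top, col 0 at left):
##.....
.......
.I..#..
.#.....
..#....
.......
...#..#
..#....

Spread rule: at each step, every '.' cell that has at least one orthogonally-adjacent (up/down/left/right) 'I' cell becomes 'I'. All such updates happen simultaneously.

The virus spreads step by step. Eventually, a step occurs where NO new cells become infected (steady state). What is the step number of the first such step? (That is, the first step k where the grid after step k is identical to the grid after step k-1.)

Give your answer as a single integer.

Step 0 (initial): 1 infected
Step 1: +3 new -> 4 infected
Step 2: +5 new -> 9 infected
Step 3: +4 new -> 13 infected
Step 4: +6 new -> 19 infected
Step 5: +7 new -> 26 infected
Step 6: +9 new -> 35 infected
Step 7: +7 new -> 42 infected
Step 8: +3 new -> 45 infected
Step 9: +2 new -> 47 infected
Step 10: +1 new -> 48 infected
Step 11: +0 new -> 48 infected

Answer: 11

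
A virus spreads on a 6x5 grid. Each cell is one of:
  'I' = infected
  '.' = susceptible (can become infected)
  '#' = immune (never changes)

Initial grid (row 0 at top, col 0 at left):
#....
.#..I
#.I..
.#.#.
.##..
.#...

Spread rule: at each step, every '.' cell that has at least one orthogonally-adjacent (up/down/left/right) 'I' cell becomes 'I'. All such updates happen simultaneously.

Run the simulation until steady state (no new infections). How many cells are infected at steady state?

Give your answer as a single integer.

Answer: 18

Derivation:
Step 0 (initial): 2 infected
Step 1: +7 new -> 9 infected
Step 2: +3 new -> 12 infected
Step 3: +2 new -> 14 infected
Step 4: +2 new -> 16 infected
Step 5: +1 new -> 17 infected
Step 6: +1 new -> 18 infected
Step 7: +0 new -> 18 infected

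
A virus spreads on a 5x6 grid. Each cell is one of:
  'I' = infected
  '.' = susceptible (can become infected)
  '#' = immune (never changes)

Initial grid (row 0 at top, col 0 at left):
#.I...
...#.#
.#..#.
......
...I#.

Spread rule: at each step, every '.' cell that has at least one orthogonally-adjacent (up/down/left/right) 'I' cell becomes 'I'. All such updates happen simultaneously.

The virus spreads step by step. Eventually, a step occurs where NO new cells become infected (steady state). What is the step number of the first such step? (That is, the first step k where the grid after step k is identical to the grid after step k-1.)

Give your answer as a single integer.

Step 0 (initial): 2 infected
Step 1: +5 new -> 7 infected
Step 2: +7 new -> 14 infected
Step 3: +6 new -> 20 infected
Step 4: +4 new -> 24 infected
Step 5: +0 new -> 24 infected

Answer: 5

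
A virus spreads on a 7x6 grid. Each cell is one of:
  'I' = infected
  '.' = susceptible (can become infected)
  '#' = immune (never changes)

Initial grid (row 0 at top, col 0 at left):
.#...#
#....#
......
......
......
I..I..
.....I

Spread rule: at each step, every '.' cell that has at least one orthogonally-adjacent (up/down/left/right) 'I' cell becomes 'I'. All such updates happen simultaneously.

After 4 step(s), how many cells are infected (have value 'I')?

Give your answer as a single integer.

Answer: 31

Derivation:
Step 0 (initial): 3 infected
Step 1: +9 new -> 12 infected
Step 2: +8 new -> 20 infected
Step 3: +6 new -> 26 infected
Step 4: +5 new -> 31 infected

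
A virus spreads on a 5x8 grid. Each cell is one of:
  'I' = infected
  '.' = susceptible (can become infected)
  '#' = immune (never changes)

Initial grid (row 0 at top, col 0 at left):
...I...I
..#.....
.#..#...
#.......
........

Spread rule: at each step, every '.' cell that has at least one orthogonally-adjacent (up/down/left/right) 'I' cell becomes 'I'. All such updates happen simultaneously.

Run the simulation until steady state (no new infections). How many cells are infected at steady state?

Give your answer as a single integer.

Step 0 (initial): 2 infected
Step 1: +5 new -> 7 infected
Step 2: +6 new -> 13 infected
Step 3: +7 new -> 20 infected
Step 4: +7 new -> 27 infected
Step 5: +6 new -> 33 infected
Step 6: +2 new -> 35 infected
Step 7: +1 new -> 36 infected
Step 8: +0 new -> 36 infected

Answer: 36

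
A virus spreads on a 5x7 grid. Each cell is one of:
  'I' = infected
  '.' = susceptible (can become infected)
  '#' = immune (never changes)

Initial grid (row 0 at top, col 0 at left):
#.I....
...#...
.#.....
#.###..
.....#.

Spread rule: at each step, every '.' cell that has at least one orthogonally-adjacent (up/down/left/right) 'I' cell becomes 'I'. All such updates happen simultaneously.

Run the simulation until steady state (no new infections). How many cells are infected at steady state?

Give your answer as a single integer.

Step 0 (initial): 1 infected
Step 1: +3 new -> 4 infected
Step 2: +3 new -> 7 infected
Step 3: +4 new -> 11 infected
Step 4: +4 new -> 15 infected
Step 5: +2 new -> 17 infected
Step 6: +2 new -> 19 infected
Step 7: +1 new -> 20 infected
Step 8: +1 new -> 21 infected
Step 9: +0 new -> 21 infected

Answer: 21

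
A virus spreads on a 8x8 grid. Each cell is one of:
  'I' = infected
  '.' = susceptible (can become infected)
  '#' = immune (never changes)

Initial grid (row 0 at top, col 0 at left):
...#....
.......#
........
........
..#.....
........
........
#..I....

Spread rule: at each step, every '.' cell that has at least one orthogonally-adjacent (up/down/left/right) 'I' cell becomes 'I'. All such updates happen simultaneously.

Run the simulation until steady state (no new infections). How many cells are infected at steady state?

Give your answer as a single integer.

Step 0 (initial): 1 infected
Step 1: +3 new -> 4 infected
Step 2: +5 new -> 9 infected
Step 3: +6 new -> 15 infected
Step 4: +7 new -> 22 infected
Step 5: +8 new -> 30 infected
Step 6: +8 new -> 38 infected
Step 7: +7 new -> 45 infected
Step 8: +7 new -> 52 infected
Step 9: +5 new -> 57 infected
Step 10: +2 new -> 59 infected
Step 11: +1 new -> 60 infected
Step 12: +0 new -> 60 infected

Answer: 60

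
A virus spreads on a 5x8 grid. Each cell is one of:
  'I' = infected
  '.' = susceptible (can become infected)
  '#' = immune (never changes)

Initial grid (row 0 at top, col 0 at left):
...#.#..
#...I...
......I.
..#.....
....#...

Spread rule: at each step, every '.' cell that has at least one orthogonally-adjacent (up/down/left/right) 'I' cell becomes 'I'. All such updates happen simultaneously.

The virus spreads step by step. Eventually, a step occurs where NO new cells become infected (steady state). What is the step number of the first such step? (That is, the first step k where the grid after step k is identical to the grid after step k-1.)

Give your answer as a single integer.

Answer: 8

Derivation:
Step 0 (initial): 2 infected
Step 1: +8 new -> 10 infected
Step 2: +8 new -> 18 infected
Step 3: +7 new -> 25 infected
Step 4: +3 new -> 28 infected
Step 5: +4 new -> 32 infected
Step 6: +2 new -> 34 infected
Step 7: +1 new -> 35 infected
Step 8: +0 new -> 35 infected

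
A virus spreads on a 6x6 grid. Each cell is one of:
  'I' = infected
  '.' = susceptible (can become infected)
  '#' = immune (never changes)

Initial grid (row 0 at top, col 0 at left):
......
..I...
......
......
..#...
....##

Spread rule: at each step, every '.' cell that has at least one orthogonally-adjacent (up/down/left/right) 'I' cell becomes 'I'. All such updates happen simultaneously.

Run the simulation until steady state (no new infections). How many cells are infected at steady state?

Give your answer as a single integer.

Step 0 (initial): 1 infected
Step 1: +4 new -> 5 infected
Step 2: +7 new -> 12 infected
Step 3: +7 new -> 19 infected
Step 4: +6 new -> 25 infected
Step 5: +5 new -> 30 infected
Step 6: +3 new -> 33 infected
Step 7: +0 new -> 33 infected

Answer: 33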